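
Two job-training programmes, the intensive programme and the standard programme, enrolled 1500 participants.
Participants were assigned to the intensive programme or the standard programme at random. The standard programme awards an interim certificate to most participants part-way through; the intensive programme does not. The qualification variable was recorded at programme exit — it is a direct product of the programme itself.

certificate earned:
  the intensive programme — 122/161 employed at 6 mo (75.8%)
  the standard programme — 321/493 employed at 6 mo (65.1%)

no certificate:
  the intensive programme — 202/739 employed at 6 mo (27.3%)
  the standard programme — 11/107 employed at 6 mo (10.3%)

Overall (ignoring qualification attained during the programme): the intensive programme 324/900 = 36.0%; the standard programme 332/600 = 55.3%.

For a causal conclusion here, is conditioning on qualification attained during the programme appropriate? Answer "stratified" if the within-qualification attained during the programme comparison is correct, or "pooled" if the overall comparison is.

The stratified and pooled comparisons disagree (the intensive programme wins within each qualification attained during the programme; the standard programme wins overall), so the answer turns on the causal role of qualification attained during the programme.
Because the programme influences qualification attained during the programme, qualification attained during the programme is a post-treatment mediator, not a confounder. Stratifying on it would bias the estimate; the causal effect is the crude pooled difference.
Pooled: the intensive programme 36.0% vs the standard programme 55.3%; the standard programme is higher overall.

pooled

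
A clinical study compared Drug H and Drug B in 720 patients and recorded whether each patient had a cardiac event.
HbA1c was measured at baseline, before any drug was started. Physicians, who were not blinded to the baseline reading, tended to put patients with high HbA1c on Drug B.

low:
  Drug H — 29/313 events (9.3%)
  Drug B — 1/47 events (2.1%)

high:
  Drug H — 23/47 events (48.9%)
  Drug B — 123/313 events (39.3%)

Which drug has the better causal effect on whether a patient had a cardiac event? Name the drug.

Drug B

HbA1c is set before the drug has any effect — it is not caused by the drug — and it independently drives the outcome. That makes it a confounder, so the causal comparison is within HbA1c levels.
Within each level — low: 9.3% vs 2.1%; high: 48.9% vs 39.3% — Drug B is lower every time.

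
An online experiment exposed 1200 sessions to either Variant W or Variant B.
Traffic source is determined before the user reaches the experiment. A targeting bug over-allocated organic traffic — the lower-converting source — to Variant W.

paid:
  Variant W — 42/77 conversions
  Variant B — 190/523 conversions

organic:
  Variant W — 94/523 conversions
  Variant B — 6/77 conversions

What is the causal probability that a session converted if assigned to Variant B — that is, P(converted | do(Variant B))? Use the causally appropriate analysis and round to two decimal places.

The imbalance in traffic source arose from how sessions were allocated, not from anything the variant did; and traffic source independently affects the outcome. The pooled gap is confounded — condition on traffic source.
Standardising Variant B to the population traffic source mix: 0.500·190/523 + 0.500·6/77 = 0.221.

0.22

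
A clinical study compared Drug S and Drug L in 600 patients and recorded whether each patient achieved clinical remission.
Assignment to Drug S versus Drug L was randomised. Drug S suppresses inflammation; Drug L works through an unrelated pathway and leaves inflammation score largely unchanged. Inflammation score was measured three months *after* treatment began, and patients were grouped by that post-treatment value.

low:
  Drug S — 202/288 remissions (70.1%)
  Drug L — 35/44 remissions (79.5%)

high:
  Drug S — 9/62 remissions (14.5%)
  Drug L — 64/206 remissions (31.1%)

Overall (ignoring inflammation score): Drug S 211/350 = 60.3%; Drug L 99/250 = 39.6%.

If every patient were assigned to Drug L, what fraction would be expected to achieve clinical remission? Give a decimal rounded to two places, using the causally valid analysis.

The inflammation score-specific comparison favours Drug L throughout, but the pooled figures favour Drug S. The question is whether to condition on inflammation score.
The distribution of inflammation score is itself part of what the drug does — it is an intermediate outcome. Holding it fixed would remove that part of the effect; the total effect is the pooled difference.
So P(outcome | do(Drug L)) is just the pooled rate for Drug L: 99/250 = 0.396.

0.40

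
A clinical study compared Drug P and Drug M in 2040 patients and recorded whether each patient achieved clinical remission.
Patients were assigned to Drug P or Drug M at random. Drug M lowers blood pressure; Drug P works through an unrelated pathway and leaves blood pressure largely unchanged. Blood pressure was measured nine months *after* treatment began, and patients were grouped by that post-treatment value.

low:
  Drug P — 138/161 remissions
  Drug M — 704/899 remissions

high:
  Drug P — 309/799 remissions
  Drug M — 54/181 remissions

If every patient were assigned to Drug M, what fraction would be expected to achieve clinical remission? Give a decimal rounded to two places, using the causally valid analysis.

0.70

Blood pressure lies on the pathway drug → blood pressure → outcome, so adjusting for it blocks the indirect effect. For the total causal effect of drug, use the unadjusted pooled rates.
So P(outcome | do(Drug M)) is just the pooled rate for Drug M: 758/1080 = 0.702.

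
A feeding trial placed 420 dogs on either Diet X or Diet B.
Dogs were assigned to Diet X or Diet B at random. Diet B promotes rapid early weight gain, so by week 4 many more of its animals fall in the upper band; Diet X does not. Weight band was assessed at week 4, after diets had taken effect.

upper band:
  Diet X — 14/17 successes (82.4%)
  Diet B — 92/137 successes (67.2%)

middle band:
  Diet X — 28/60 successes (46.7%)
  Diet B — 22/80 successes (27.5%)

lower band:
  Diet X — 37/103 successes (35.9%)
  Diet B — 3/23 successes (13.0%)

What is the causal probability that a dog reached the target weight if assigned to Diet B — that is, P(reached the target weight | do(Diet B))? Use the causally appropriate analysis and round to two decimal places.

0.49

Week-4 weight band lies on the pathway diet → week-4 weight band → outcome, so adjusting for it blocks the indirect effect. For the total causal effect of diet, use the unadjusted pooled rates.
So P(outcome | do(Diet B)) is just the pooled rate for Diet B: 117/240 = 0.487.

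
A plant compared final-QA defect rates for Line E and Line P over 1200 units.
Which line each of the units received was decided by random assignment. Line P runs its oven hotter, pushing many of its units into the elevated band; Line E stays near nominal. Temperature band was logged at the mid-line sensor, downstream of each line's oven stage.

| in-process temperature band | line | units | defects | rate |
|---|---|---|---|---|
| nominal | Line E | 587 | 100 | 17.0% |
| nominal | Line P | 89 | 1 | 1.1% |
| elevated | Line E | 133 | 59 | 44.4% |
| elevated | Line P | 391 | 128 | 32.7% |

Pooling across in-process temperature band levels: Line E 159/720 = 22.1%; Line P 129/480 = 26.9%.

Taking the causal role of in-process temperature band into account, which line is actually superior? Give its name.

The in-process temperature band-specific comparison favours Line P throughout, but the pooled figures favour Line E. The question is whether to condition on in-process temperature band.
Stratifying would compare lines among units the lines themselves sorted into in-process temperature band groups — a form of selection on an intermediate. The unconditioned pooled rates give the total causal effect.
Pooled: Line E 22.1% vs Line P 26.9%; Line E is lower overall.

Line E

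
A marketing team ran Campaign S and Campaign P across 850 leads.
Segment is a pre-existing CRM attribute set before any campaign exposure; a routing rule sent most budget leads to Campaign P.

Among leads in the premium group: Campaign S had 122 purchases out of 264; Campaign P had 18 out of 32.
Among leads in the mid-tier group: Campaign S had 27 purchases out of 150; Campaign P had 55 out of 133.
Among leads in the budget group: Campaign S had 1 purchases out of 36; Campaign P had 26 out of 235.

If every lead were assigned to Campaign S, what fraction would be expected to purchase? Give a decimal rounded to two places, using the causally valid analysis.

0.23

The customer segment-specific comparison favours Campaign P throughout, but the pooled figures favour Campaign S. The question is whether to condition on customer segment.
Since customer segment is a pre-existing factor (not a product of the campaign) and it affects the outcome on its own, it is a confounder. The stratified rates, not the pooled rate, identify the causal effect.
Standardising Campaign S to the population customer segment mix: 0.348·122/264 + 0.333·27/150 + 0.319·1/36 = 0.230.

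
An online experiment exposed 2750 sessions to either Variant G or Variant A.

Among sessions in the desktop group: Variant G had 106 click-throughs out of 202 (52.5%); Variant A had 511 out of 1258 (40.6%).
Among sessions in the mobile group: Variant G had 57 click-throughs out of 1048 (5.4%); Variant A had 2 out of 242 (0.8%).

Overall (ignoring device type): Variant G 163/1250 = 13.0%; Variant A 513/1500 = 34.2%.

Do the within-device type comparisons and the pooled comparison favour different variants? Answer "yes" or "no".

yes

Within each device type level (desktop 52.5% vs 40.6%; mobile 5.4% vs 0.8%), Variant G has the higher rate every time. Pooled: 13.0% vs 34.2% — Variant A has the higher rate overall. The two comparisons disagree.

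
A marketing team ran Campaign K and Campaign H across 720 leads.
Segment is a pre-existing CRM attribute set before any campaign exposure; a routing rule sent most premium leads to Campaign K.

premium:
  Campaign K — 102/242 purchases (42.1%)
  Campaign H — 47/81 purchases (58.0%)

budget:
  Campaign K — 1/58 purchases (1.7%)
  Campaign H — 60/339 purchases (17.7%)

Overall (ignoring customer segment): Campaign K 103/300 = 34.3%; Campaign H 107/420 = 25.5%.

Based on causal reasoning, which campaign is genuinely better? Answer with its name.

Campaign H

The stratified and pooled comparisons disagree (Campaign H wins within each customer segment; Campaign K wins overall), so the answer turns on the causal role of customer segment.
Customer segment is set before the campaign has any effect — it is not caused by the campaign — and it independently drives the outcome. That makes it a confounder, so the causal comparison is within customer segment levels.
Within each level — premium: 42.1% vs 58.0%; budget: 1.7% vs 17.7% — Campaign H is higher every time.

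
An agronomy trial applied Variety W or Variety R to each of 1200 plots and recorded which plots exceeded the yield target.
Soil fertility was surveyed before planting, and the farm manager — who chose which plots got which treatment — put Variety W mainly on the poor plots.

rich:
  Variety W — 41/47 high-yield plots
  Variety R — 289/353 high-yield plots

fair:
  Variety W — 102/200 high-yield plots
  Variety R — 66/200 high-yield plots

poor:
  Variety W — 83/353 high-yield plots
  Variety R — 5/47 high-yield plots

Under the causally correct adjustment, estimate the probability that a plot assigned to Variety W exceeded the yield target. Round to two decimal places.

0.54

The soil fertility-specific comparison favours Variety W throughout, but the pooled figures favour Variety R. The question is whether to condition on soil fertility.
Nothing the variety does changes soil fertility; the imbalance is an allocation artefact. With soil fertility also predicting the outcome, the pooled figure is confounded, and the within-stratum comparison is the causal one.
Standardising Variety W to the population soil fertility mix: 0.333·41/47 + 0.333·102/200 + 0.333·83/353 = 0.539.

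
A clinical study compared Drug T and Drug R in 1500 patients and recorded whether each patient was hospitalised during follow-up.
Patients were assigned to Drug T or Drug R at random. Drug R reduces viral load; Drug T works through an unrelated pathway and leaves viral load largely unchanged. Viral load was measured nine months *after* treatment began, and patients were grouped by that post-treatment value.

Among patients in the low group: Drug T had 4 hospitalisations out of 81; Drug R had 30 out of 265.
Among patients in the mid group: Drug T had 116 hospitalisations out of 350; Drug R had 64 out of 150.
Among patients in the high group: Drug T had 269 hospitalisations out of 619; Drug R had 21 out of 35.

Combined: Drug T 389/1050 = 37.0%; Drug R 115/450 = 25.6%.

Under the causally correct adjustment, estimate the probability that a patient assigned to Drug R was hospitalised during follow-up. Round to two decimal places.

Within every viral load level Drug T has the lower rate, yet pooled Drug R does — Simpson's reversal.
Viral load lies on the pathway drug → viral load → outcome, so adjusting for it blocks the indirect effect. For the total causal effect of drug, use the unadjusted pooled rates.
So P(outcome | do(Drug R)) is just the pooled rate for Drug R: 115/450 = 0.256.

0.26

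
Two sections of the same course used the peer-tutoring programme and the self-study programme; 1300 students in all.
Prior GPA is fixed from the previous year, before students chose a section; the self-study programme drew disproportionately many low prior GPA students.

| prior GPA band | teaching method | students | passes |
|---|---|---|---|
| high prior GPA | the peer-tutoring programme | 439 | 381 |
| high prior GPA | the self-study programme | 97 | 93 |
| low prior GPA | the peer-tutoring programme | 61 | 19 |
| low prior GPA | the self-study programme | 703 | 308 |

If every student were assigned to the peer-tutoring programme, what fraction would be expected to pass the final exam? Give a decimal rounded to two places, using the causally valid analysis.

0.54

Prior GPA band is set before the teaching method has any effect — it is not caused by the teaching method — and it independently drives the outcome. That makes it a confounder, so the causal comparison is within prior GPA band levels.
Standardising the peer-tutoring programme to the population prior GPA band mix: 0.412·381/439 + 0.588·19/61 = 0.541.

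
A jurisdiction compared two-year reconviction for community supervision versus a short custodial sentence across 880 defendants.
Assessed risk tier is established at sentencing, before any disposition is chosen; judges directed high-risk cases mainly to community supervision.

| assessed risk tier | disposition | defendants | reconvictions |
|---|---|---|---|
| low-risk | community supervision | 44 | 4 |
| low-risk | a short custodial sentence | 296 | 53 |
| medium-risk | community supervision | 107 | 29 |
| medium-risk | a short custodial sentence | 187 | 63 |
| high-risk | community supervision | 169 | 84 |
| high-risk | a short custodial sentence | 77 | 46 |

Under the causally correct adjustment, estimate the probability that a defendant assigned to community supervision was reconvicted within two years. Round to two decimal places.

0.26

Nothing the disposition does changes assessed risk tier; the imbalance is an allocation artefact. With assessed risk tier also predicting the outcome, the pooled figure is confounded, and the within-stratum comparison is the causal one.
Standardising community supervision to the population assessed risk tier mix: 0.386·4/44 + 0.334·29/107 + 0.280·84/169 = 0.265.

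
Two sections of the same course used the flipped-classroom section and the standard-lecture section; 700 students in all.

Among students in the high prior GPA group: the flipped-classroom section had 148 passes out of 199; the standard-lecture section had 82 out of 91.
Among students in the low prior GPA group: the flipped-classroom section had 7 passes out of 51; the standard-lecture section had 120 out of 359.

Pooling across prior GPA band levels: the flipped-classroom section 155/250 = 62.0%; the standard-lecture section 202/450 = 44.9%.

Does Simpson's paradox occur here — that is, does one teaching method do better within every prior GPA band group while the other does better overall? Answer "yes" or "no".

yes

Within each prior GPA band level (high prior GPA 74.4% vs 90.1%; low prior GPA 13.7% vs 33.4%), the standard-lecture section has the higher rate every time. Pooled: 62.0% vs 44.9% — the flipped-classroom section has the higher rate overall. The two comparisons disagree.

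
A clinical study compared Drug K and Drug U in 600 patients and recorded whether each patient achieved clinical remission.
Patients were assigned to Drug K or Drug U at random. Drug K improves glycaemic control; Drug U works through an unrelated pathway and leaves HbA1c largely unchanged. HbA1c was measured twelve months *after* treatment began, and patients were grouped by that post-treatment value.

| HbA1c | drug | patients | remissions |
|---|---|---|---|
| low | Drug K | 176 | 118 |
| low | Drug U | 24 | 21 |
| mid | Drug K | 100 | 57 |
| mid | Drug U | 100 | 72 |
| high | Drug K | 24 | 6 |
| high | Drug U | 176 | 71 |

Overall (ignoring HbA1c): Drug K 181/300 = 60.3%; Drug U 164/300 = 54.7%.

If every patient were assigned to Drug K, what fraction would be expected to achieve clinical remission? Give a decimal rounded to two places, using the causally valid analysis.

Drug U is higher inside every HbA1c stratum but Drug K is higher in aggregate. Whether to stratify depends on how HbA1c relates to the drug.
HbA1c here is a post-treatment variable shaped by the drug; conditioning on it would introduce bias rather than remove it. The overall comparison is the causal one.
So P(outcome | do(Drug K)) is just the pooled rate for Drug K: 181/300 = 0.603.

0.60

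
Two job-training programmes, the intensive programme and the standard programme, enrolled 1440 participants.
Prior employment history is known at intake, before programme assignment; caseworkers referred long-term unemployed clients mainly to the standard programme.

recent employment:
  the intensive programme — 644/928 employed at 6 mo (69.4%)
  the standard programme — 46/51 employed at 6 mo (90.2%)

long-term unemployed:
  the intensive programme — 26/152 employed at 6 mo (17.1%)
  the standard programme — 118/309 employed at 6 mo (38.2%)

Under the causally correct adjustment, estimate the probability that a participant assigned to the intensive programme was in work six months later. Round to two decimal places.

The imbalance in prior employment history arose from how participants were allocated, not from anything the programme did; and prior employment history independently affects the outcome. The pooled gap is confounded — condition on prior employment history.
Standardising the intensive programme to the population prior employment history mix: 0.680·644/928 + 0.320·26/152 = 0.527.

0.53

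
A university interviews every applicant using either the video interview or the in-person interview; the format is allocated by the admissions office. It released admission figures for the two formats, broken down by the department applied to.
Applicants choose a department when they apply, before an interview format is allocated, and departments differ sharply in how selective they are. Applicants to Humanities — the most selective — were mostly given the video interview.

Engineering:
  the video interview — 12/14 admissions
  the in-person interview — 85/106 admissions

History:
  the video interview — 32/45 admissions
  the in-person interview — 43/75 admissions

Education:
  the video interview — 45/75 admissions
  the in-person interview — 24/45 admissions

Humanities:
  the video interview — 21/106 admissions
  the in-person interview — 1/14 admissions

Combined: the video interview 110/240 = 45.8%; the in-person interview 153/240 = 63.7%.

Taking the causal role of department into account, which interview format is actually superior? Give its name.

the video interview

the video interview is higher inside every department stratum but the in-person interview is higher in aggregate. Whether to stratify depends on how department relates to the interview format.
The imbalance in department arose from how applicants were allocated, not from anything the interview format did; and department independently affects the outcome. The pooled gap is confounded — condition on department.
Within each level — Engineering: 85.7% vs 80.2%; History: 71.1% vs 57.3%; Education: 60.0% vs 53.3%; Humanities: 19.8% vs 7.1% — the video interview is higher every time.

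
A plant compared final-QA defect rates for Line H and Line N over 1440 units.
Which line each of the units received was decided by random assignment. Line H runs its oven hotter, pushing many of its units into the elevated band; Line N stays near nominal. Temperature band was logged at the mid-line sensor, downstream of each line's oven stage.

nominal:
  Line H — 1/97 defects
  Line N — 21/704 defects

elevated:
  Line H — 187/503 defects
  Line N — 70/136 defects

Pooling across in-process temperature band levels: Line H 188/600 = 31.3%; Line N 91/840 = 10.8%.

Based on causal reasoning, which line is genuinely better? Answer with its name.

Line N

Because the line influences in-process temperature band, in-process temperature band is a post-treatment mediator, not a confounder. Stratifying on it would bias the estimate; the causal effect is the crude pooled difference.
Pooled: Line H 31.3% vs Line N 10.8%; Line N is lower overall.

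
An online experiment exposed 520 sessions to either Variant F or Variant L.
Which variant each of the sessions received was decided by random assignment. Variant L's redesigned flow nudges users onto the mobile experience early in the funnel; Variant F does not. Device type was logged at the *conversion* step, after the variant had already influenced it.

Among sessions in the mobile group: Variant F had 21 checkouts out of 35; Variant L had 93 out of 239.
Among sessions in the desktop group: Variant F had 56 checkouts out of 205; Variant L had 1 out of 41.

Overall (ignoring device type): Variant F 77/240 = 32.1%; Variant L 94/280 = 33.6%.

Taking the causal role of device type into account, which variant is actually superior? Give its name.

Variant L

Variant F is higher inside every device type stratum but Variant L is higher in aggregate. Whether to stratify depends on how device type relates to the variant.
Stratifying would compare variants among sessions the variants themselves sorted into device type groups — a form of selection on an intermediate. The unconditioned pooled rates give the total causal effect.
Pooled: Variant F 32.1% vs Variant L 33.6%; Variant L is higher overall.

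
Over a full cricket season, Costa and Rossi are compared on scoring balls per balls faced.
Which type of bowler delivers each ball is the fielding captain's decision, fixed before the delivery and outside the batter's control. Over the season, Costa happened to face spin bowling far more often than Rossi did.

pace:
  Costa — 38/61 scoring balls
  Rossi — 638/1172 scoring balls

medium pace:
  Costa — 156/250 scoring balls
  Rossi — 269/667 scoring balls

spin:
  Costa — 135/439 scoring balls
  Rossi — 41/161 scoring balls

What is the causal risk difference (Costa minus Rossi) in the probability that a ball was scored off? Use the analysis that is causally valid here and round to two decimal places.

Bowling type is set before the player has any effect — it is not caused by the player — and it independently drives the outcome. That makes it a confounder, so the causal comparison is within bowling type levels.
Adjusting over the population distribution of bowling type: 0.448·(0.623−0.544) + 0.333·(0.624−0.403) + 0.218·(0.308−0.255) = +0.120.

+0.12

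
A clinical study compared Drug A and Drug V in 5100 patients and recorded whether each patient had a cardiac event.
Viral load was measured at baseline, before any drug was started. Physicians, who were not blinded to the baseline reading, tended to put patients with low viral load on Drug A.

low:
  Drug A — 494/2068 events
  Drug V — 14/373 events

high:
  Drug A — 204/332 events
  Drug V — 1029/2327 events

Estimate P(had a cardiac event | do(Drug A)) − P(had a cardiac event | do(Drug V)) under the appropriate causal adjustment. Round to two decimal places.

+0.19

Within every viral load level Drug V has the lower rate, yet pooled Drug A does — Simpson's reversal.
The imbalance in viral load arose from how patients were allocated, not from anything the drug did; and viral load independently affects the outcome. The pooled gap is confounded — condition on viral load.
Adjusting over the population distribution of viral load: 0.479·(0.239−0.038) + 0.521·(0.614−0.442) = +0.186.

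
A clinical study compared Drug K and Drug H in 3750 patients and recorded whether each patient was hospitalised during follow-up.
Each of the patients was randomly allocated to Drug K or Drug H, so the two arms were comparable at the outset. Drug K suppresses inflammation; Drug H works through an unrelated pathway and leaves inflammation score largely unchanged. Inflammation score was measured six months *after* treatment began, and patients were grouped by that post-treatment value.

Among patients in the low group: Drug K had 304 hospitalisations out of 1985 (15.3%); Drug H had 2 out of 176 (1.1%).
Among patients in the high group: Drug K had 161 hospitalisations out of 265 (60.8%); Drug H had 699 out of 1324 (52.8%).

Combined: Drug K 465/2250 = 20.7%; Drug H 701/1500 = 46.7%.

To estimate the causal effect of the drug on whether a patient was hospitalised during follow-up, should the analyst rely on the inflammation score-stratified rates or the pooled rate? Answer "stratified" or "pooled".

Inflammation score is downstream of the drug. One should not condition on a consequence of treatment, so the overall rates are the right comparison.
Pooled: Drug K 20.7% vs Drug H 46.7%; Drug K is lower overall.

pooled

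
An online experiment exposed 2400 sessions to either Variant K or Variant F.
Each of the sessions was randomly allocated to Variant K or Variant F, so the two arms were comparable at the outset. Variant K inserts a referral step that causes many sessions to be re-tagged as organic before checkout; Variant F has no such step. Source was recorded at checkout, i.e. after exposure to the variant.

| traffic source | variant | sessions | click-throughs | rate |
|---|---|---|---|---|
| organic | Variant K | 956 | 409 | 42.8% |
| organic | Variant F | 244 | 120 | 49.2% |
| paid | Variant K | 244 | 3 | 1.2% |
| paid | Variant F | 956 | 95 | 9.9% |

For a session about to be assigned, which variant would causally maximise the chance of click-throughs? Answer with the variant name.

Variant K

Traffic source is recorded after the variant and is itself shifted by it — it sits on the causal path from variant to outcome. Conditioning on a mediator would strip out part of the effect we want; the pooled comparison gives the total causal effect.
Pooled: Variant K 34.3% vs Variant F 17.9%; Variant K is higher overall.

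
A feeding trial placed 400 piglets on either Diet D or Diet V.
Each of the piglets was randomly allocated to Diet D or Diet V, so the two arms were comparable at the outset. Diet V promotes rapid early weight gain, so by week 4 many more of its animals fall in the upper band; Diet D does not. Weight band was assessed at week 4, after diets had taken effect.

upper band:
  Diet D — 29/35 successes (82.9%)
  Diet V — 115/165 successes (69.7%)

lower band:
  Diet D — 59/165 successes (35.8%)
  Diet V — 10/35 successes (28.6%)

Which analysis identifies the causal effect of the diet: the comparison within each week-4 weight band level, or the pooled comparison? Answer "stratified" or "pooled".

pooled

The distribution of week-4 weight band is itself part of what the diet does — it is an intermediate outcome. Holding it fixed would remove that part of the effect; the total effect is the pooled difference.
Pooled: Diet D 44.0% vs Diet V 62.5%; Diet V is higher overall.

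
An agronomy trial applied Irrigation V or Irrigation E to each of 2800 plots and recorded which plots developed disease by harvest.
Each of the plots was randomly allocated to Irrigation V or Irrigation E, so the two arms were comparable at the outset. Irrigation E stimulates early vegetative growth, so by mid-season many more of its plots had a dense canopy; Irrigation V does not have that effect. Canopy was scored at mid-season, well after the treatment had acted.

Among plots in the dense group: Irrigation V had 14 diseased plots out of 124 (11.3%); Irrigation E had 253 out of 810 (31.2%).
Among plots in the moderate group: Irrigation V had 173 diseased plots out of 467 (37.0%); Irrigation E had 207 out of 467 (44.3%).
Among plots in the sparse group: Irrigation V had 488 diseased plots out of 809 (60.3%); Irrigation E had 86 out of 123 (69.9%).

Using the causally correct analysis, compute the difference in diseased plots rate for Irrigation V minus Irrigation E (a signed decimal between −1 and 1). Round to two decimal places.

+0.09

The stratified and pooled comparisons disagree (Irrigation V wins within each mid-season canopy; Irrigation E wins overall), so the answer turns on the causal role of mid-season canopy.
Mid-season canopy is downstream of the irrigation. One should not condition on a consequence of treatment, so the overall rates are the right comparison.
The causal difference is the pooled difference: 0.482 − 0.390 = +0.092.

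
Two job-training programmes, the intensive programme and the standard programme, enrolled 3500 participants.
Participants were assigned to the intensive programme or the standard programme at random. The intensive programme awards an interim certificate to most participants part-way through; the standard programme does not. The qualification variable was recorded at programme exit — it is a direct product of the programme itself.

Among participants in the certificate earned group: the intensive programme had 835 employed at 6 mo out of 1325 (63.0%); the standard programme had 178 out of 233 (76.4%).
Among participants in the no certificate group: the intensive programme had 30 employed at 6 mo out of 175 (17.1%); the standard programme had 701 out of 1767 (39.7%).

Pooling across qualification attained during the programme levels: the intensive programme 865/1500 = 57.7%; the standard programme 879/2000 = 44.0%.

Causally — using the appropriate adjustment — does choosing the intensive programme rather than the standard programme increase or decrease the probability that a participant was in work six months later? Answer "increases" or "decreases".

Because the programme influences qualification attained during the programme, qualification attained during the programme is a post-treatment mediator, not a confounder. Stratifying on it would bias the estimate; the causal effect is the crude pooled difference.
Pooled: the intensive programme 57.7% vs the standard programme 44.0%; the intensive programme is higher overall.

increases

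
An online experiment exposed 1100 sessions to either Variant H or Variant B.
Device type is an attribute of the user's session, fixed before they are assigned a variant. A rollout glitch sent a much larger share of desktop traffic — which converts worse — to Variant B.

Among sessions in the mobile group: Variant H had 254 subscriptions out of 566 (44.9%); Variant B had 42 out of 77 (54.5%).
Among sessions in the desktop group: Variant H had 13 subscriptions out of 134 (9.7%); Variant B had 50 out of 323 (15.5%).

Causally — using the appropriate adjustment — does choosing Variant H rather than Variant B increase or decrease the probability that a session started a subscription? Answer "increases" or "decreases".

decreases

Device type differs across variants for reasons unrelated to any effect of the variant itself, and it separately predicts the outcome — a classic confounder. We must compare within device type levels.
Within each level — mobile: 44.9% vs 54.5%; desktop: 9.7% vs 15.5% — Variant B is higher every time.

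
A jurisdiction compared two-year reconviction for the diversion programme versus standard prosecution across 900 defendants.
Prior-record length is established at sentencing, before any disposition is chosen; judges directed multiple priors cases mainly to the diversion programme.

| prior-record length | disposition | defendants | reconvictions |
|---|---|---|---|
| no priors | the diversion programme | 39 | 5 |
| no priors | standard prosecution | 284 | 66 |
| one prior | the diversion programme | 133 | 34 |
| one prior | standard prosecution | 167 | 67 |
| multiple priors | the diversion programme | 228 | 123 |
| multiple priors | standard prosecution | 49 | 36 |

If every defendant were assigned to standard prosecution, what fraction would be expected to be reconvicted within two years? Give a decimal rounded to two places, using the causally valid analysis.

0.44

The prior-record length-specific comparison favours the diversion programme throughout, but the pooled figures favour standard prosecution. The question is whether to condition on prior-record length.
Here prior-record length is a common cause — it drives both which disposition a case falls under and the outcome. The crude comparison mixes populations; the stratum-specific rates are the causally relevant ones.
Standardising standard prosecution to the population prior-record length mix: 0.359·66/284 + 0.333·67/167 + 0.308·36/49 = 0.443.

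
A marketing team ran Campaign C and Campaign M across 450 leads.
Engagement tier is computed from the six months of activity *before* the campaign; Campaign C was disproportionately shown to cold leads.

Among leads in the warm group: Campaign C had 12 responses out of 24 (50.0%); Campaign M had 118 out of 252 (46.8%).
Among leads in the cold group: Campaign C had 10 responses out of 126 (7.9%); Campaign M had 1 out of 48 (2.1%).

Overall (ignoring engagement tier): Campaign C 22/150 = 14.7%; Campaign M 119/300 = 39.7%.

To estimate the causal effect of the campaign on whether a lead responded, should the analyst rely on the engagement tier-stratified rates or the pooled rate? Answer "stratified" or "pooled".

The imbalance in engagement tier arose from how leads were allocated, not from anything the campaign did; and engagement tier independently affects the outcome. The pooled gap is confounded — condition on engagement tier.
Within each level — warm: 50.0% vs 46.8%; cold: 7.9% vs 2.1% — Campaign C is higher every time.

stratified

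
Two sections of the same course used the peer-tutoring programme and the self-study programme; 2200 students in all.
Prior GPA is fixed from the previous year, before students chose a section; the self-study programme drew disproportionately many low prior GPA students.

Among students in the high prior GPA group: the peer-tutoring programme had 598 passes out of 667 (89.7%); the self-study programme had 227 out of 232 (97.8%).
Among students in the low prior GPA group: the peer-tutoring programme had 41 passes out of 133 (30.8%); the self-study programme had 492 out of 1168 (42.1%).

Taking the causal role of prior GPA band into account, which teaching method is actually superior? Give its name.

the self-study programme

Prior GPA band differs across teaching methods for reasons unrelated to any effect of the teaching method itself, and it separately predicts the outcome — a classic confounder. We must compare within prior GPA band levels.
Within each level — high prior GPA: 89.7% vs 97.8%; low prior GPA: 30.8% vs 42.1% — the self-study programme is higher every time.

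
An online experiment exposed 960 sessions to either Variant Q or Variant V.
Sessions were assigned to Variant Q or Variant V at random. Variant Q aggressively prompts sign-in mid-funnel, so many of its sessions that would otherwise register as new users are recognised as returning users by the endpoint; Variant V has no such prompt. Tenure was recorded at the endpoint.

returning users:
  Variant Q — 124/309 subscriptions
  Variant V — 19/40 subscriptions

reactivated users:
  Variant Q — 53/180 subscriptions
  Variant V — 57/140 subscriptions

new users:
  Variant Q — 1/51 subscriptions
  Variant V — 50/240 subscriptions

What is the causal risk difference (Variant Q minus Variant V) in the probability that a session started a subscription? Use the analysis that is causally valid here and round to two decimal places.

The distribution of user tenure is itself part of what the variant does — it is an intermediate outcome. Holding it fixed would remove that part of the effect; the total effect is the pooled difference.
The causal difference is the pooled difference: 0.330 − 0.300 = +0.030.

+0.03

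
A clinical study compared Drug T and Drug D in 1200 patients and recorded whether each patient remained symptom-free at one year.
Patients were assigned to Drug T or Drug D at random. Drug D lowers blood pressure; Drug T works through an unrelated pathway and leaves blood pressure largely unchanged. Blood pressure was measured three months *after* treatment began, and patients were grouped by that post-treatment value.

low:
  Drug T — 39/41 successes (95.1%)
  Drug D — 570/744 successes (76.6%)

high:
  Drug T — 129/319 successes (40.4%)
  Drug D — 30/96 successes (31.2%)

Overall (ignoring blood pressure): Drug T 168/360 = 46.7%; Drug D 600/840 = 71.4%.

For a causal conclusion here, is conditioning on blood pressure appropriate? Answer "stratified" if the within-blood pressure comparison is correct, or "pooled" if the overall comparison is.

Blood pressure is downstream of the drug. One should not condition on a consequence of treatment, so the overall rates are the right comparison.
Pooled: Drug T 46.7% vs Drug D 71.4%; Drug D is higher overall.

pooled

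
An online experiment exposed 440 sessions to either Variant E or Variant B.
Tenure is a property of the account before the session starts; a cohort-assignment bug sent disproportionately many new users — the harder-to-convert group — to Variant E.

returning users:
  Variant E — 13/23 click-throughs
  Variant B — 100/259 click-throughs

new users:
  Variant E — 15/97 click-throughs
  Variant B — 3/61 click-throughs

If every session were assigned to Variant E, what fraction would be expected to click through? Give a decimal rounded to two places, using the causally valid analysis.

0.42

The stratified and pooled comparisons disagree (Variant E wins within each user tenure; Variant B wins overall), so the answer turns on the causal role of user tenure.
User tenure is set before the variant has any effect — it is not caused by the variant — and it independently drives the outcome. That makes it a confounder, so the causal comparison is within user tenure levels.
Standardising Variant E to the population user tenure mix: 0.641·13/23 + 0.359·15/97 = 0.418.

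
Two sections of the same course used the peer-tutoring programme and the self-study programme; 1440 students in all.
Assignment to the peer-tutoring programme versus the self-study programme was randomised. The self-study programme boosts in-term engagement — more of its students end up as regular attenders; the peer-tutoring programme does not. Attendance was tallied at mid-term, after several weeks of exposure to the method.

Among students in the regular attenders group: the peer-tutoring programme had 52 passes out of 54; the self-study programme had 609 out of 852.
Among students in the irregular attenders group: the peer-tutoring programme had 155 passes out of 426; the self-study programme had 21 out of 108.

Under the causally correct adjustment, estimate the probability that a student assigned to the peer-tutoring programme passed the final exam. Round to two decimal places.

Mid-term attendance is recorded after the teaching method and is itself shifted by it — it sits on the causal path from teaching method to outcome. Conditioning on a mediator would strip out part of the effect we want; the pooled comparison gives the total causal effect.
So P(outcome | do(the peer-tutoring programme)) is just the pooled rate for the peer-tutoring programme: 207/480 = 0.431.

0.43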